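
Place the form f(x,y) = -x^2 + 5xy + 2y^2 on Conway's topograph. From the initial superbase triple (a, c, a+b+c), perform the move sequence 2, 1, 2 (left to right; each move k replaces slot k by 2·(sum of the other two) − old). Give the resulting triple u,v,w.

start (-1,2,6) = (f(1,0),f(0,1),f(1,1))
replace slot 2: 2·((-1)+6) − 2 = 8 → (-1,8,6)
replace slot 1: 2·(8+6) − (-1) = 29 → (29,8,6)
replace slot 2: 2·(29+6) − 8 = 62 → (29,62,6)

29,62,6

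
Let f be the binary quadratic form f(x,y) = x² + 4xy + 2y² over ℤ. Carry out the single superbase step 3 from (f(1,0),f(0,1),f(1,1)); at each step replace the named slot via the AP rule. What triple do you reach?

start (1,2,7) = (f(1,0),f(0,1),f(1,1))
replace slot 3: 2·(1+2) − 7 = -1 → (1,2,-1)

1,2,-1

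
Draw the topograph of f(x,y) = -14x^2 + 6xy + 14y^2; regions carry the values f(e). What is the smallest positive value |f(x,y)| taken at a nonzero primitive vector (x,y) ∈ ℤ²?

river: ρ → (14,22,-6)
river: ρ → (-6,26,6)
river: ρ → (6,22,-14)
river: ρ → (-14,6,14)
closes: descent 0, river 4
min |a| on river = 6

6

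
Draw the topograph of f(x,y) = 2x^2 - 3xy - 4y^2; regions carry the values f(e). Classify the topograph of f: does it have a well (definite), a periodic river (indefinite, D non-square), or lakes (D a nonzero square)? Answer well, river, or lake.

D = b²−4ac = (-3)² − 4·2·(-4) = 41
D > 0 non-square ⇒ indefinite ⇒ periodic river

river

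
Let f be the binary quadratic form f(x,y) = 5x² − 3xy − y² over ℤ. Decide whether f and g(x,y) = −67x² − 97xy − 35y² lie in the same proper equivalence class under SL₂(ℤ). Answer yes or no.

D₁ = 29, D₂ = 29
river cycle of f (length 2): (-1, 5, 1), (1, 5, -1)
river cycle of g (length 2): (1, 5, -1), (-1, 5, 1)
cycles coincide ⇒ equivalent

yes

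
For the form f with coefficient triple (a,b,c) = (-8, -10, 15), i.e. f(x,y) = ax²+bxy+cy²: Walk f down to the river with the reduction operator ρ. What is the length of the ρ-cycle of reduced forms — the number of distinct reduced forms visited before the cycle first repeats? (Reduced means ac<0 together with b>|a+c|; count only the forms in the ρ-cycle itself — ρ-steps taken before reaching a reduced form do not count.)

D = 580, ⌊√D⌋ = 24
descent: ρ → (15,10,-8)  [lands on river]
river: ρ → (-8,22,3)
river: ρ → (3,20,-15)
river: ρ → (-15,10,8)
river: ρ → (8,22,-3)
river: ρ → (-3,20,15)
ρ-cycle length = 6 (tail of 1 descent step not counted)

6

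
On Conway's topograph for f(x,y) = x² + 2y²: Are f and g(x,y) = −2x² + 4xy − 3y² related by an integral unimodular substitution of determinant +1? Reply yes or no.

D₁ = -8, D₂ = -8
f: reduced (well bottom): (1,0,2) with a≤c, −a<b≤a
g is negative-definite; reduce −g:
−g: translate: b→0 (≡-4 mod 4), so (2,-4,3)→(2,0,1)
−g: flip: (2,0,1)→(1,0,2)
−g: reduced (well bottom): (1,0,2) with a≤c, −a<b≤a
flip sign back: reduced form of g is (-1,0,-2)
reduced forms (1, 0, 2) vs (-1, 0, -2) ⇒ inequivalent

no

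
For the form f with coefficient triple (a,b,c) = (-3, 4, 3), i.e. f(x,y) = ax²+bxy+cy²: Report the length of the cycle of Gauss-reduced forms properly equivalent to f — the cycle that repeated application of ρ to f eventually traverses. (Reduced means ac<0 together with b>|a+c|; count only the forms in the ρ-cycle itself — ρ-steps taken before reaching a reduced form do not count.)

D = 52, ⌊√D⌋ = 7
river: ρ → (3,2,-4)
river: ρ → (-4,6,1)
river: ρ → (1,6,-4)
river: ρ → (-4,2,3)
river: ρ → (3,4,-3)
river: ρ → (-3,2,4)
river: ρ → (4,6,-1)
river: ρ → (-1,6,4)
river: ρ → (4,2,-3)
river: ρ → (-3,4,3)
ρ-cycle length = 10 (tail of 0 descent steps not counted)

10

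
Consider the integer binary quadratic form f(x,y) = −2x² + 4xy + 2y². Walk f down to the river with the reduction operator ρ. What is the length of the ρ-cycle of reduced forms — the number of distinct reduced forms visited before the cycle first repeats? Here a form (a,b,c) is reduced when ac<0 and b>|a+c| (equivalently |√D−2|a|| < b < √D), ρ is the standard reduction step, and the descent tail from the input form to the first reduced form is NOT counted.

D = 32, ⌊√D⌋ = 5
river: ρ → (2,4,-2)
river: ρ → (-2,4,2)
ρ-cycle length = 2 (tail of 0 descent steps not counted)

2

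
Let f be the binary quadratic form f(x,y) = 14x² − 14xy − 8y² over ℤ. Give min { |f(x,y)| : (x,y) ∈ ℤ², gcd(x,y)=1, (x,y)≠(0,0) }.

descent: ρ → (-8,14,14)  [lands on river]
river: ρ → (14,14,-8)
river: ρ → (-8,18,10)
river: ρ → (10,22,-4)
river: ρ → (-4,18,20)
river: ρ → (20,22,-2)
river: ρ → (-2,22,20)
river: ρ → (20,18,-4)
river: ρ → (-4,22,10)
river: ρ → (10,18,-8)
closes: descent 1, river 10
min |a| on river = 2

2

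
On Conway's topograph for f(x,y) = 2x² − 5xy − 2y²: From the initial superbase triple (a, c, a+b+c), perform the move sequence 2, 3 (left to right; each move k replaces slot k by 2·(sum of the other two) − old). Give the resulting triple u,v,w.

start (2,-2,-5) = (f(1,0),f(0,1),f(1,1))
replace slot 2: 2·(2+(-5)) − (-2) = -4 → (2,-4,-5)
replace slot 3: 2·(2+(-4)) − (-5) = 1 → (2,-4,1)

2,-4,1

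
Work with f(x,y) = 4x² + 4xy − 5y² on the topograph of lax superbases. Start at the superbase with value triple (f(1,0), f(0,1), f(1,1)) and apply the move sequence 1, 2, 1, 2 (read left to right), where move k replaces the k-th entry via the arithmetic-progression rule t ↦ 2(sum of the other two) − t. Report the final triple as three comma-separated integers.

start (4,-5,3) = (f(1,0),f(0,1),f(1,1))
replace slot 1: 2·((-5)+3) − 4 = -8 → (-8,-5,3)
replace slot 2: 2·((-8)+3) − (-5) = -5 → (-8,-5,3)
replace slot 1: 2·((-5)+3) − (-8) = 4 → (4,-5,3)
replace slot 2: 2·(4+3) − (-5) = 19 → (4,19,3)

4,19,3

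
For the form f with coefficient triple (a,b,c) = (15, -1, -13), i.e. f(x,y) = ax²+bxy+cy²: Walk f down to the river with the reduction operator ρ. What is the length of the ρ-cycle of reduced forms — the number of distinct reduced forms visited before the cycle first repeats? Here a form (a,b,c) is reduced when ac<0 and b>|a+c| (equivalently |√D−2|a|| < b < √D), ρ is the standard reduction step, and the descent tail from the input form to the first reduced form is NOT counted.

D = 781, ⌊√D⌋ = 27
descent: ρ → (-13,27,1)  [lands on river]
river: ρ → (1,27,-13)
river: ρ → (-13,25,3)
river: ρ → (3,23,-21)
river: ρ → (-21,19,5)
river: ρ → (5,21,-17)
river: ρ → (-17,13,9)
river: ρ → (9,23,-7)
river: ρ → (-7,19,15)
river: ρ → (15,11,-11)
river: ρ → (-11,11,15)
river: ρ → (15,19,-7)
river: ρ → (-7,23,9)
river: ρ → (9,13,-17)
river: ρ → (-17,21,5)
river: ρ → (5,19,-21)
river: ρ → (-21,23,3)
river: ρ → (3,25,-13)
ρ-cycle length = 18 (tail of 1 descent step not counted)

18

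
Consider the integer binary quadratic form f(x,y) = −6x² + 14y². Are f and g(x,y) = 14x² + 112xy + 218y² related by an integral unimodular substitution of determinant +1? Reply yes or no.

D₁ = 336, D₂ = 336
river cycle of f (length 6): (-6, 12, 8), (8, 4, -10), (-10, 16, 2), (2, 16, -10), (-10, 4, 8), (8, 12, -6)
river cycle of g (length 6): (-6, 12, 8), (8, 4, -10), (-10, 16, 2), (2, 16, -10), (-10, 4, 8), (8, 12, -6)
cycles coincide ⇒ equivalent

yes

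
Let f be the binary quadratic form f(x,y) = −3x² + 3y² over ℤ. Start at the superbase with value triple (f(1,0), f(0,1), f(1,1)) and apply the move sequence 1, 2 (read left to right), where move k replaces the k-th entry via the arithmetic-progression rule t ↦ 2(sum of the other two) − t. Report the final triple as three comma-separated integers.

start (-3,3,0) = (f(1,0),f(0,1),f(1,1))
replace slot 1: 2·(3+0) − (-3) = 9 → (9,3,0)
replace slot 2: 2·(9+0) − 3 = 15 → (9,15,0)

9,15,0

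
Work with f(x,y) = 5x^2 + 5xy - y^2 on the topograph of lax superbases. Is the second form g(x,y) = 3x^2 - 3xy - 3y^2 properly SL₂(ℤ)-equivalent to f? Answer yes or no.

D₁ = 45, D₂ = 45
river cycle of f (length 2): (-1, 5, 5), (5, 5, -1)
river cycle of g (length 2): (-3, 3, 3), (3, 3, -3)
cycles differ ⇒ inequivalent

no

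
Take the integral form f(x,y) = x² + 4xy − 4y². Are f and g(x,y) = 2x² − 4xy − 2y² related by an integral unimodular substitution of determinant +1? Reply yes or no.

D₁ = 32, D₂ = 32
river cycle of f (length 2): (-4, 4, 1), (1, 4, -4)
river cycle of g (length 2): (-2, 4, 2), (2, 4, -2)
cycles differ ⇒ inequivalent

no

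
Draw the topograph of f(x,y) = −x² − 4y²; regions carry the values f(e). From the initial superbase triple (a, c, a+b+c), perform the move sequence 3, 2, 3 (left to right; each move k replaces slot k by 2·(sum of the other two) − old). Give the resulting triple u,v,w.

start (-1,-4,-5) = (f(1,0),f(0,1),f(1,1))
replace slot 3: 2·((-1)+(-4)) − (-5) = -5 → (-1,-4,-5)
replace slot 2: 2·((-1)+(-5)) − (-4) = -8 → (-1,-8,-5)
replace slot 3: 2·((-1)+(-8)) − (-5) = -13 → (-1,-8,-13)

-1,-8,-13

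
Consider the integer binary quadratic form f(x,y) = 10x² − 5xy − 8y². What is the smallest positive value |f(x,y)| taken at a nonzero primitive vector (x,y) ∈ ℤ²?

descent: ρ → (-8,5,10)  [lands on river]
river: ρ → (10,15,-3)
river: ρ → (-3,15,10)
river: ρ → (10,5,-8)
river: ρ → (-8,11,7)
river: ρ → (7,17,-2)
river: ρ → (-2,15,15)
river: ρ → (15,15,-2)
river: ρ → (-2,17,7)
river: ρ → (7,11,-8)
closes: descent 1, river 10
min |a| on river = 2

2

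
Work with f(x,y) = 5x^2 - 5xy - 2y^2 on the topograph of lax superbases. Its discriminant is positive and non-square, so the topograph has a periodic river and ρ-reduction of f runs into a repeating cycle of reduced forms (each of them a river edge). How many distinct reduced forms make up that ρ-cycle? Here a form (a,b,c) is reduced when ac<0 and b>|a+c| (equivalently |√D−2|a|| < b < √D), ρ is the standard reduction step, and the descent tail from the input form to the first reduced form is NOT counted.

D = 65, ⌊√D⌋ = 8
descent: ρ → (-2,5,5)  [lands on river]
river: ρ → (5,5,-2)
river: ρ → (-2,7,2)
river: ρ → (2,5,-5)
river: ρ → (-5,5,2)
river: ρ → (2,7,-2)
ρ-cycle length = 6 (tail of 1 descent step not counted)

6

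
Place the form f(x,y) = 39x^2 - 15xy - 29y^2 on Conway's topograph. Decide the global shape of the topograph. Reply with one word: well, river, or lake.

D = b²−4ac = (-15)² − 4·39·(-29) = 4749
D > 0 non-square ⇒ indefinite ⇒ periodic river

river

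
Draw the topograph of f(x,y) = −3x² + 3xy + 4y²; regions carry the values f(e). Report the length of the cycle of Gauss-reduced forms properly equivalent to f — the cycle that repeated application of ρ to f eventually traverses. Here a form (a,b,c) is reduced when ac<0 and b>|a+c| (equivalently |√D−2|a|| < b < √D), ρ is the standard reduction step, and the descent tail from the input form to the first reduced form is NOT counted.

D = 57, ⌊√D⌋ = 7
river: ρ → (4,5,-2)
river: ρ → (-2,7,1)
river: ρ → (1,7,-2)
river: ρ → (-2,5,4)
river: ρ → (4,3,-3)
river: ρ → (-3,3,4)
ρ-cycle length = 6 (tail of 0 descent steps not counted)

6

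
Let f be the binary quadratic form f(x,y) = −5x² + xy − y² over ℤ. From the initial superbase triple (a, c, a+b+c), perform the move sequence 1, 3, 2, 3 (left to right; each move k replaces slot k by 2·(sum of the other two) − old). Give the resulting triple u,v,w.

start (-5,-1,-5) = (f(1,0),f(0,1),f(1,1))
replace slot 1: 2·((-1)+(-5)) − (-5) = -7 → (-7,-1,-5)
replace slot 3: 2·((-7)+(-1)) − (-5) = -11 → (-7,-1,-11)
replace slot 2: 2·((-7)+(-11)) − (-1) = -35 → (-7,-35,-11)
replace slot 3: 2·((-7)+(-35)) − (-11) = -73 → (-7,-35,-73)

-7,-35,-73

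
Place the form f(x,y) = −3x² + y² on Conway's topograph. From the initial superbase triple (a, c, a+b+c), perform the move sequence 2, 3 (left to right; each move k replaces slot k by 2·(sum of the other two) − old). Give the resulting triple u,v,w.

start (-3,1,-2) = (f(1,0),f(0,1),f(1,1))
replace slot 2: 2·((-3)+(-2)) − 1 = -11 → (-3,-11,-2)
replace slot 3: 2·((-3)+(-11)) − (-2) = -26 → (-3,-11,-26)

-3,-11,-26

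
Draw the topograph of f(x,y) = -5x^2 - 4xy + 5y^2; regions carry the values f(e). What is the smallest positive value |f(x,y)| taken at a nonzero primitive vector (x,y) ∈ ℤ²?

descent: ρ → (5,4,-5)  [lands on river]
river: ρ → (-5,6,4)
river: ρ → (4,10,-1)
river: ρ → (-1,10,4)
river: ρ → (4,6,-5)
river: ρ → (-5,4,5)
river: ρ → (5,6,-4)
river: ρ → (-4,10,1)
river: ρ → (1,10,-4)
river: ρ → (-4,6,5)
closes: descent 1, river 10
min |a| on river = 1

1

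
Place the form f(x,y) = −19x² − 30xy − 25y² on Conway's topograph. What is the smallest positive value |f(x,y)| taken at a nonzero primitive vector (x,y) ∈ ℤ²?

translate: b→-8 (≡30 mod 38), so (19,30,25)→(19,-8,14)
flip: (19,-8,14)→(14,8,19)
reduced (well bottom): (14,8,19) with a≤c, −a<b≤a
well minimum |f| = |-14| = 14 (negative-definite)

14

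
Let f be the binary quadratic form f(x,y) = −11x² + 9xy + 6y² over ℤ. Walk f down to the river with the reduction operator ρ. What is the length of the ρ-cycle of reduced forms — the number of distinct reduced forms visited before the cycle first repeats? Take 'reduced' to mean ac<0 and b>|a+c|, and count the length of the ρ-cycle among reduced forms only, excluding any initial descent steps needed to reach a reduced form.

D = 345, ⌊√D⌋ = 18
river: ρ → (6,15,-5)
river: ρ → (-5,15,6)
river: ρ → (6,9,-11)
river: ρ → (-11,13,4)
river: ρ → (4,11,-14)
river: ρ → (-14,17,1)
river: ρ → (1,17,-14)
river: ρ → (-14,11,4)
river: ρ → (4,13,-11)
river: ρ → (-11,9,6)
ρ-cycle length = 10 (tail of 0 descent steps not counted)

10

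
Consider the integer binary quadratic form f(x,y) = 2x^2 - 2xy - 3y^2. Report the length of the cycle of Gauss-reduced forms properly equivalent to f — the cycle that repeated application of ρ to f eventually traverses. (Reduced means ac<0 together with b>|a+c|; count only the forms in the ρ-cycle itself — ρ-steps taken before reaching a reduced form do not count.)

D = 28, ⌊√D⌋ = 5
descent: ρ → (-3,2,2)  [lands on river]
river: ρ → (2,2,-3)
river: ρ → (-3,4,1)
river: ρ → (1,4,-3)
ρ-cycle length = 4 (tail of 1 descent step not counted)

4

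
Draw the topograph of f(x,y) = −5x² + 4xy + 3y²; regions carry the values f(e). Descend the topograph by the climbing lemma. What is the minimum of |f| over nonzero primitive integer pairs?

river: ρ → (3,8,-1)
river: ρ → (-1,8,3)
river: ρ → (3,4,-5)
river: ρ → (-5,6,2)
river: ρ → (2,6,-5)
river: ρ → (-5,4,3)
closes: descent 0, river 6
min |a| on river = 1

1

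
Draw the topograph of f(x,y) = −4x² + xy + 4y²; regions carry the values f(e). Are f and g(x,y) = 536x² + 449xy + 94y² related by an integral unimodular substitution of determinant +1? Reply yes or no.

D₁ = 65, D₂ = 65
river cycle of f (length 6): (4, 7, -1), (-1, 7, 4), (4, 1, -4), (-4, 7, 1), (1, 7, -4), (-4, 1, 4)
river cycle of g (length 6): (1, 7, -4), (-4, 1, 4), (4, 7, -1), (-1, 7, 4), (4, 1, -4), (-4, 7, 1)
cycles coincide ⇒ equivalent

yes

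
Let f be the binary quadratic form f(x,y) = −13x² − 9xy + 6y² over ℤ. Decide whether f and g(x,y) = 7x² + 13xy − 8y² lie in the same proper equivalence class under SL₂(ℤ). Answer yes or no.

D₁ = 393, D₂ = 393
river cycle of f (length 16): (6, 9, -13), (-13, 17, 2), (2, 19, -4), (-4, 13, 14), (14, 15, -3), (-3, 15, 14), (14, 13, -4), (-4, 19, 2), (2, 17, -13), (-13, 9, 6), … (6 more)
river cycle of g (length 16): (-8, 19, 1), (1, 19, -8), (-8, 13, 7), (7, 15, -6), (-6, 9, 13), (13, 17, -2), (-2, 19, 4), (4, 13, -14), (-14, 15, 3), (3, 15, -14), … (6 more)
cycles differ ⇒ inequivalent

no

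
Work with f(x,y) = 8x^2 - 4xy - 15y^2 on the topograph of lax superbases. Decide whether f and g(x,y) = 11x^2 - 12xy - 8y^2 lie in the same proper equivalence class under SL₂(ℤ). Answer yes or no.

D₁ = 496, D₂ = 496
river cycle of f (length 16): (8, 12, -11), (-11, 10, 9), (9, 8, -12), (-12, 16, 5), (5, 14, -15), (-15, 16, 4), (4, 16, -15), (-15, 14, 5), (5, 16, -12), (-12, 8, 9), … (6 more)
river cycle of g (length 16): (-8, 12, 11), (11, 10, -9), (-9, 8, 12), (12, 16, -5), (-5, 14, 15), (15, 16, -4), (-4, 16, 15), (15, 14, -5), (-5, 16, 12), (12, 8, -9), … (6 more)
cycles differ ⇒ inequivalent

no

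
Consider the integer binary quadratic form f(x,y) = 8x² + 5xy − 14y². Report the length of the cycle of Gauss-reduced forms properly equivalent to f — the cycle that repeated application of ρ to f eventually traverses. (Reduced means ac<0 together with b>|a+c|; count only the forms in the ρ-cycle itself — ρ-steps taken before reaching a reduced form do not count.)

D = 473, ⌊√D⌋ = 21
descent: ρ → (-14,-5,8)
descent: ρ → (8,21,-1)  [lands on river]
river: ρ → (-1,21,8)
river: ρ → (8,11,-11)
river: ρ → (-11,11,8)
ρ-cycle length = 4 (tail of 2 descent steps not counted)

4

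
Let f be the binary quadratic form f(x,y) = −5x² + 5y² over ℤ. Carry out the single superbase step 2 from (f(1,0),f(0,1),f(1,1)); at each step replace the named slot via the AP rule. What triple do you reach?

start (-5,5,0) = (f(1,0),f(0,1),f(1,1))
replace slot 2: 2·((-5)+0) − 5 = -15 → (-5,-15,0)

-5,-15,0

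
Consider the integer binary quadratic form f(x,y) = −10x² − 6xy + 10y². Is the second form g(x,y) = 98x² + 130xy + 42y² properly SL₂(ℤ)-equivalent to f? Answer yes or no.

D₁ = 436, D₂ = 436
river cycle of f (length 14): (10, 6, -10), (-10, 14, 6), (6, 10, -14), (-14, 18, 2), (2, 18, -14), (-14, 10, 6), (6, 14, -10), (-10, 6, 10), (10, 14, -6), (-6, 10, 14), … (4 more)
river cycle of g (length 14): (6, 10, -14), (-14, 18, 2), (2, 18, -14), (-14, 10, 6), (6, 14, -10), (-10, 6, 10), (10, 14, -6), (-6, 10, 14), (14, 18, -2), (-2, 18, 14), … (4 more)
cycles coincide ⇒ equivalent

yes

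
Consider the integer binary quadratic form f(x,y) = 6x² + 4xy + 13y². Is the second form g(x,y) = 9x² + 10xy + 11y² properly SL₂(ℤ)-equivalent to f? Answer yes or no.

D₁ = -296, D₂ = -296
f: reduced (well bottom): (6,4,13) with a≤c, −a<b≤a
g: translate: b→-8 (≡10 mod 18), so (9,10,11)→(9,-8,10)
g: reduced (well bottom): (9,-8,10) with a≤c, −a<b≤a
reduced forms (6, 4, 13) vs (9, -8, 10) ⇒ inequivalent

no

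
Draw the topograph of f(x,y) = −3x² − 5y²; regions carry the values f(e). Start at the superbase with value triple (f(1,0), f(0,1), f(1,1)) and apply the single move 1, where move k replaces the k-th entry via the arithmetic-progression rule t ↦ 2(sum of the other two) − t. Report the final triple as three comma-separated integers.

start (-3,-5,-8) = (f(1,0),f(0,1),f(1,1))
replace slot 1: 2·((-5)+(-8)) − (-3) = -23 → (-23,-5,-8)

-23,-5,-8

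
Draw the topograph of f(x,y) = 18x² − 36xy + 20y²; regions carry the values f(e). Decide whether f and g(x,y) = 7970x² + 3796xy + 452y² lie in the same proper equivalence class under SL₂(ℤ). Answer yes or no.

D₁ = -144, D₂ = -144
f: translate: b→0 (≡-36 mod 36), so (18,-36,20)→(18,0,2)
f: flip: (18,0,2)→(2,0,18)
f: reduced (well bottom): (2,0,18) with a≤c, −a<b≤a
g: flip: (7970,3796,452)→(452,-3796,7970)
g: translate: b→-180 (≡-3796 mod 904), so (452,-3796,7970)→(452,-180,18)
g: flip: (452,-180,18)→(18,180,452)
g: translate: b→0 (≡180 mod 36), so (18,180,452)→(18,0,2)
g: flip: (18,0,2)→(2,0,18)
g: reduced (well bottom): (2,0,18) with a≤c, −a<b≤a
reduced forms (2, 0, 18) vs (2, 0, 18) ⇒ equivalent

yes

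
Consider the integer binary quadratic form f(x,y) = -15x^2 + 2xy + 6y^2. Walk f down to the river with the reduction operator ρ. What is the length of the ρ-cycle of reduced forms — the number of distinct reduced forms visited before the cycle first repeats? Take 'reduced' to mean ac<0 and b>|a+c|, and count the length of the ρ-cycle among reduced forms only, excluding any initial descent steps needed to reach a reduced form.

D = 364, ⌊√D⌋ = 19
descent: ρ → (6,10,-11)  [lands on river]
river: ρ → (-11,12,5)
river: ρ → (5,18,-2)
river: ρ → (-2,18,5)
river: ρ → (5,12,-11)
river: ρ → (-11,10,6)
river: ρ → (6,14,-7)
river: ρ → (-7,14,6)
ρ-cycle length = 8 (tail of 1 descent step not counted)

8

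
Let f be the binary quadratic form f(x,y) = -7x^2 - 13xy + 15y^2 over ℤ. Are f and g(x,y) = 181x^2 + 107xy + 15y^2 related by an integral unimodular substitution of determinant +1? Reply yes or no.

D₁ = 589, D₂ = 589
river cycle of f (length 16): (15, 13, -7), (-7, 15, 13), (13, 11, -9), (-9, 7, 15), (15, 23, -1), (-1, 23, 15), (15, 7, -9), (-9, 11, 13), (13, 15, -7), (-7, 13, 15), … (6 more)
river cycle of g (length 16): (15, 13, -7), (-7, 15, 13), (13, 11, -9), (-9, 7, 15), (15, 23, -1), (-1, 23, 15), (15, 7, -9), (-9, 11, 13), (13, 15, -7), (-7, 13, 15), … (6 more)
cycles coincide ⇒ equivalent

yes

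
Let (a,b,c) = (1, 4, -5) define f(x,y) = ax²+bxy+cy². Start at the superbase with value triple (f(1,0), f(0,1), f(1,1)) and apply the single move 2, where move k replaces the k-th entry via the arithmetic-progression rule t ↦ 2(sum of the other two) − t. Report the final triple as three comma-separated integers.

start (1,-5,0) = (f(1,0),f(0,1),f(1,1))
replace slot 2: 2·(1+0) − (-5) = 7 → (1,7,0)

1,7,0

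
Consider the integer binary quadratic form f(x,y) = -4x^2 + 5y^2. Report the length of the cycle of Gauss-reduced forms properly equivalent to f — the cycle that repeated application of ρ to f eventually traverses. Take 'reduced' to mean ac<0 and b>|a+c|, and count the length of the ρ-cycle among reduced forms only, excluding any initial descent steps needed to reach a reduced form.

D = 80, ⌊√D⌋ = 8
descent: ρ → (5,0,-4)
descent: ρ → (-4,8,1)  [lands on river]
river: ρ → (1,8,-4)
ρ-cycle length = 2 (tail of 2 descent steps not counted)

2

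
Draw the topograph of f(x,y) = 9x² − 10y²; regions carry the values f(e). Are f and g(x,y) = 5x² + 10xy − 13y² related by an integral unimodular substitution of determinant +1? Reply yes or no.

D₁ = 360, D₂ = 360
river cycle of f (length 2): (9, 18, -1), (-1, 18, 9)
river cycle of g (length 4): (-13, 16, 2), (2, 16, -13), (-13, 10, 5), (5, 10, -13)
cycles differ ⇒ inequivalent

no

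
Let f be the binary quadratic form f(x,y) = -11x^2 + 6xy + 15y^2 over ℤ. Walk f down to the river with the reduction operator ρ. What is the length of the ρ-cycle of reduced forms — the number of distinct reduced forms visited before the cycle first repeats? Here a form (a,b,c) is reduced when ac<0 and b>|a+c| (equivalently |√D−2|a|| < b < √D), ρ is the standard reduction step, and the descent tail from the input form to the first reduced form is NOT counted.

D = 696, ⌊√D⌋ = 26
river: ρ → (15,24,-2)
river: ρ → (-2,24,15)
river: ρ → (15,6,-11)
river: ρ → (-11,16,10)
river: ρ → (10,24,-3)
river: ρ → (-3,24,10)
river: ρ → (10,16,-11)
river: ρ → (-11,6,15)
ρ-cycle length = 8 (tail of 0 descent steps not counted)

8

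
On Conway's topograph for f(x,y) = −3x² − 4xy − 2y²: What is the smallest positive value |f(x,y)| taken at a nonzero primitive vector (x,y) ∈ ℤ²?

translate: b→-2 (≡4 mod 6), so (3,4,2)→(3,-2,1)
flip: (3,-2,1)→(1,2,3)
translate: b→0 (≡2 mod 2), so (1,2,3)→(1,0,2)
reduced (well bottom): (1,0,2) with a≤c, −a<b≤a
well minimum |f| = |-1| = 1 (negative-definite)

1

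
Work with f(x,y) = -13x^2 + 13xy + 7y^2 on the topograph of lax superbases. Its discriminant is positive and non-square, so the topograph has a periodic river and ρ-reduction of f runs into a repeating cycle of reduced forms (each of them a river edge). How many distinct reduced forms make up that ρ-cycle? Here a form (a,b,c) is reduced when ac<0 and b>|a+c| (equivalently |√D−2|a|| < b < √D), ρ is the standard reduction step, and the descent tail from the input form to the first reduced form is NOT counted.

D = 533, ⌊√D⌋ = 23
river: ρ → (7,15,-11)
river: ρ → (-11,7,11)
river: ρ → (11,15,-7)
river: ρ → (-7,13,13)
river: ρ → (13,13,-7)
river: ρ → (-7,15,11)
river: ρ → (11,7,-11)
river: ρ → (-11,15,7)
river: ρ → (7,13,-13)
river: ρ → (-13,13,7)
ρ-cycle length = 10 (tail of 0 descent steps not counted)

10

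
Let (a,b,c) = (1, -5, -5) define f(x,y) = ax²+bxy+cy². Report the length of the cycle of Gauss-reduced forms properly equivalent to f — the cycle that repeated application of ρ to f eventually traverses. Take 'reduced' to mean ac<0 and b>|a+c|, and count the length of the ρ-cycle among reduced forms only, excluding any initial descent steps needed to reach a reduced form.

D = 45, ⌊√D⌋ = 6
descent: ρ → (-5,5,1)  [lands on river]
river: ρ → (1,5,-5)
ρ-cycle length = 2 (tail of 1 descent step not counted)

2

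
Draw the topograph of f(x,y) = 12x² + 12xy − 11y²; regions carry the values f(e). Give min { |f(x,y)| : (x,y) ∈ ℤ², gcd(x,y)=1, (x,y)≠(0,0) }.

river: ρ → (-11,10,13)
river: ρ → (13,16,-8)
river: ρ → (-8,16,13)
river: ρ → (13,10,-11)
river: ρ → (-11,12,12)
river: ρ → (12,12,-11)
closes: descent 0, river 6
min |a| on river = 8

8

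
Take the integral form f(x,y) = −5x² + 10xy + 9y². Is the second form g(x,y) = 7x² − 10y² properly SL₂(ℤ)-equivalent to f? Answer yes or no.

D₁ = 280, D₂ = 280
river cycle of f (length 6): (9, 8, -6), (-6, 16, 1), (1, 16, -6), (-6, 8, 9), (9, 10, -5), (-5, 10, 9)
river cycle of g (length 4): (7, 14, -3), (-3, 16, 2), (2, 16, -3), (-3, 14, 7)
cycles differ ⇒ inequivalent

no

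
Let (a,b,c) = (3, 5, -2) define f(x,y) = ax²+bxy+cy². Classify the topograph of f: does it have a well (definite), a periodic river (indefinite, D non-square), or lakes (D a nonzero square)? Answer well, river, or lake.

D = b²−4ac = 5² − 4·3·(-2) = 49
D = 7² is a perfect square ⇒ form factors over ℤ ⇒ lakes

lake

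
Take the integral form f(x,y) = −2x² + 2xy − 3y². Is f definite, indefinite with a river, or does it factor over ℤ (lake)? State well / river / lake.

D = b²−4ac = 2² − 4·(-2)·(-3) = -20
D < 0 ⇒ definite ⇒ every region one sign ⇒ single well

well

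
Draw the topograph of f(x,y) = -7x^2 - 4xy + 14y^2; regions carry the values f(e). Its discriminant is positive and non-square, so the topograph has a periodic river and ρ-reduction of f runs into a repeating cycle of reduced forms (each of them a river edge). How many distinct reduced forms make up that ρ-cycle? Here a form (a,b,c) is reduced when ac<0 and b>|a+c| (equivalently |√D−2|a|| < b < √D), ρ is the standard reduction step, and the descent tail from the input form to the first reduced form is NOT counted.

D = 408, ⌊√D⌋ = 20
descent: ρ → (14,4,-7)
descent: ρ → (-7,10,11)  [lands on river]
river: ρ → (11,12,-6)
river: ρ → (-6,12,11)
river: ρ → (11,10,-7)
river: ρ → (-7,18,3)
river: ρ → (3,18,-7)
ρ-cycle length = 6 (tail of 2 descent steps not counted)

6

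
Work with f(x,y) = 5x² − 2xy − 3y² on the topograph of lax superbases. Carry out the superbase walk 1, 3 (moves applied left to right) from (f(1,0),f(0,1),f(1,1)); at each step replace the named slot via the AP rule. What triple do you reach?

start (5,-3,0) = (f(1,0),f(0,1),f(1,1))
replace slot 1: 2·((-3)+0) − 5 = -11 → (-11,-3,0)
replace slot 3: 2·((-11)+(-3)) − 0 = -28 → (-11,-3,-28)

-11,-3,-28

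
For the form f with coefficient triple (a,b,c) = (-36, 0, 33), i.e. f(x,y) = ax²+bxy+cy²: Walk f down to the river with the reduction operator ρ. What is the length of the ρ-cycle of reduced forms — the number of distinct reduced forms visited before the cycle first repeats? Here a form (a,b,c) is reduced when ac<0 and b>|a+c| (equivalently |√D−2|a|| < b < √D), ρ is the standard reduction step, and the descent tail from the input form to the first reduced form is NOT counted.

D = 4752, ⌊√D⌋ = 68
descent: ρ → (33,66,-3)  [lands on river]
river: ρ → (-3,66,33)
ρ-cycle length = 2 (tail of 1 descent step not counted)

2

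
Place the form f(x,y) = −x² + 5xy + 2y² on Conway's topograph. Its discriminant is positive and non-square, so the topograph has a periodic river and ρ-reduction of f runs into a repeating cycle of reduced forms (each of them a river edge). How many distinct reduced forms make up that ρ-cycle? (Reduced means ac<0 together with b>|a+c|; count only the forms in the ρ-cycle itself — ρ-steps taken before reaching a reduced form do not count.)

D = 33, ⌊√D⌋ = 5
river: ρ → (2,3,-3)
river: ρ → (-3,3,2)
river: ρ → (2,5,-1)
river: ρ → (-1,5,2)
ρ-cycle length = 4 (tail of 0 descent steps not counted)

4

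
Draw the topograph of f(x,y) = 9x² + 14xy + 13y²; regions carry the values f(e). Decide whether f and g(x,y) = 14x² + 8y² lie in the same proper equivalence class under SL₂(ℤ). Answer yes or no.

D₁ = -272, D₂ = -448
discriminants differ ⇒ not SL₂(ℤ)-equivalent

no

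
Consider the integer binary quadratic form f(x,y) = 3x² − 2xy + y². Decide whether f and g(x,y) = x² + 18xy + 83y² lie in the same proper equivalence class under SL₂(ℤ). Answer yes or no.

D₁ = -8, D₂ = -8
f: flip: (3,-2,1)→(1,2,3)
f: translate: b→0 (≡2 mod 2), so (1,2,3)→(1,0,2)
f: reduced (well bottom): (1,0,2) with a≤c, −a<b≤a
g: translate: b→0 (≡18 mod 2), so (1,18,83)→(1,0,2)
g: reduced (well bottom): (1,0,2) with a≤c, −a<b≤a
reduced forms (1, 0, 2) vs (1, 0, 2) ⇒ equivalent

yes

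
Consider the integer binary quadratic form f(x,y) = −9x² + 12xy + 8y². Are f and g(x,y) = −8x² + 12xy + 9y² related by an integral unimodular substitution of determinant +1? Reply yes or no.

D₁ = 432, D₂ = 432
river cycle of f (length 8): (8, 20, -1), (-1, 20, 8), (8, 12, -9), (-9, 6, 11), (11, 16, -4), (-4, 16, 11), (11, 6, -9), (-9, 12, 8)
river cycle of g (length 8): (9, 6, -11), (-11, 16, 4), (4, 16, -11), (-11, 6, 9), (9, 12, -8), (-8, 20, 1), (1, 20, -8), (-8, 12, 9)
cycles differ ⇒ inequivalent

no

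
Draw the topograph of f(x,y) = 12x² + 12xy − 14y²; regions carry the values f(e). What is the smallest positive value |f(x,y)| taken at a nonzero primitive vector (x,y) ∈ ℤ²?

river: ρ → (-14,16,10)
river: ρ → (10,24,-6)
river: ρ → (-6,24,10)
river: ρ → (10,16,-14)
river: ρ → (-14,12,12)
river: ρ → (12,12,-14)
closes: descent 0, river 6
min |a| on river = 6

6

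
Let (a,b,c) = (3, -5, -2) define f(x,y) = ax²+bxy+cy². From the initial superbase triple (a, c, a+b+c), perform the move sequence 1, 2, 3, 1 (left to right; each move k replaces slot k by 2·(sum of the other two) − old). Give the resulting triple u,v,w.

start (3,-2,-4) = (f(1,0),f(0,1),f(1,1))
replace slot 1: 2·((-2)+(-4)) − 3 = -15 → (-15,-2,-4)
replace slot 2: 2·((-15)+(-4)) − (-2) = -36 → (-15,-36,-4)
replace slot 3: 2·((-15)+(-36)) − (-4) = -98 → (-15,-36,-98)
replace slot 1: 2·((-36)+(-98)) − (-15) = -253 → (-253,-36,-98)

-253,-36,-98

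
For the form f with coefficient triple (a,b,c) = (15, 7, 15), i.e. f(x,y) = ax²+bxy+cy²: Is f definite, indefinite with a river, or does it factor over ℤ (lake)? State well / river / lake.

D = b²−4ac = 7² − 4·15·15 = -851
D < 0 ⇒ definite ⇒ every region one sign ⇒ single well

well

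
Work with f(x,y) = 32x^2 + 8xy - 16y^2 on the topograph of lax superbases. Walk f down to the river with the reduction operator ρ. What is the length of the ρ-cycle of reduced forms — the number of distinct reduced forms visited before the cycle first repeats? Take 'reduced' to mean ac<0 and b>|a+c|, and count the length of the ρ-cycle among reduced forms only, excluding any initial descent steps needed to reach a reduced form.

D = 2112, ⌊√D⌋ = 45
descent: ρ → (-16,24,24)  [lands on river]
river: ρ → (24,24,-16)
river: ρ → (-16,40,8)
river: ρ → (8,40,-16)
ρ-cycle length = 4 (tail of 1 descent step not counted)

4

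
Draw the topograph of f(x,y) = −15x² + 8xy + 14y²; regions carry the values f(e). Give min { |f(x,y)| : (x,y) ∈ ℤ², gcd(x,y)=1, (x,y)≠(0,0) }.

river: ρ → (14,20,-9)
river: ρ → (-9,16,18)
river: ρ → (18,20,-7)
river: ρ → (-7,22,15)
river: ρ → (15,8,-14)
river: ρ → (-14,20,9)
river: ρ → (9,16,-18)
river: ρ → (-18,20,7)
river: ρ → (7,22,-15)
river: ρ → (-15,8,14)
closes: descent 0, river 10
min |a| on river = 7

7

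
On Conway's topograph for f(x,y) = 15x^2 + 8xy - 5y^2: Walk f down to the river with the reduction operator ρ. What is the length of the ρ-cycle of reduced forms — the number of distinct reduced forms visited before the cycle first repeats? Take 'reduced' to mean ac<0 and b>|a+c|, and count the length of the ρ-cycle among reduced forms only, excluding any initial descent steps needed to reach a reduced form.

D = 364, ⌊√D⌋ = 19
descent: ρ → (-5,12,11)  [lands on river]
river: ρ → (11,10,-6)
river: ρ → (-6,14,7)
river: ρ → (7,14,-6)
river: ρ → (-6,10,11)
river: ρ → (11,12,-5)
river: ρ → (-5,18,2)
river: ρ → (2,18,-5)
ρ-cycle length = 8 (tail of 1 descent step not counted)

8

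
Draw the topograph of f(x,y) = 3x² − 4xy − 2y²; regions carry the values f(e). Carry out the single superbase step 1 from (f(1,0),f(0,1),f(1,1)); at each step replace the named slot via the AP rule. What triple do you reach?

start (3,-2,-3) = (f(1,0),f(0,1),f(1,1))
replace slot 1: 2·((-2)+(-3)) − 3 = -13 → (-13,-2,-3)

-13,-2,-3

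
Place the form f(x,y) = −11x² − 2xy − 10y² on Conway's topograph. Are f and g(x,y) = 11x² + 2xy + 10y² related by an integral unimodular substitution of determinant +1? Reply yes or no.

D₁ = -436, D₂ = -436
f is negative-definite; reduce −f:
−f: flip: (11,2,10)→(10,-2,11)
−f: reduced (well bottom): (10,-2,11) with a≤c, −a<b≤a
flip sign back: reduced form of f is (-10,2,-11)
g: flip: (11,2,10)→(10,-2,11)
g: reduced (well bottom): (10,-2,11) with a≤c, −a<b≤a
reduced forms (-10, 2, -11) vs (10, -2, 11) ⇒ inequivalent

no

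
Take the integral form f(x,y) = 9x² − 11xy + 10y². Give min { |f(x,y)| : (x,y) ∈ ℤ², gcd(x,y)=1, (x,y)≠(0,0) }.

translate: b→7 (≡-11 mod 18), so (9,-11,10)→(9,7,8)
flip: (9,7,8)→(8,-7,9)
reduced (well bottom): (8,-7,9) with a≤c, −a<b≤a
well minimum = a = 8

8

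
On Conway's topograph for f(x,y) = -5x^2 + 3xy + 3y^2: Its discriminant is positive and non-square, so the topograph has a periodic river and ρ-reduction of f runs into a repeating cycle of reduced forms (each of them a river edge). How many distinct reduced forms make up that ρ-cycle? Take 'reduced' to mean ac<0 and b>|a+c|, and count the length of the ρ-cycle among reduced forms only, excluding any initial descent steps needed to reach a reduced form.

D = 69, ⌊√D⌋ = 8
river: ρ → (3,3,-5)
river: ρ → (-5,7,1)
river: ρ → (1,7,-5)
river: ρ → (-5,3,3)
ρ-cycle length = 4 (tail of 0 descent steps not counted)

4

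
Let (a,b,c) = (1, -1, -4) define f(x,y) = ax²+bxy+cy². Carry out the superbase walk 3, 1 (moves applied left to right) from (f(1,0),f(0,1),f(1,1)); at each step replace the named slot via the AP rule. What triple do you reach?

start (1,-4,-4) = (f(1,0),f(0,1),f(1,1))
replace slot 3: 2·(1+(-4)) − (-4) = -2 → (1,-4,-2)
replace slot 1: 2·((-4)+(-2)) − 1 = -13 → (-13,-4,-2)

-13,-4,-2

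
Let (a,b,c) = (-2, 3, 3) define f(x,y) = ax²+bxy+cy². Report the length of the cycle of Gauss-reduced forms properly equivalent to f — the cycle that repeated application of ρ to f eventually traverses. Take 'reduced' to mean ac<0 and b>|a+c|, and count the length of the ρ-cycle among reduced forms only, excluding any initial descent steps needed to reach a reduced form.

D = 33, ⌊√D⌋ = 5
river: ρ → (3,3,-2)
river: ρ → (-2,5,1)
river: ρ → (1,5,-2)
river: ρ → (-2,3,3)
ρ-cycle length = 4 (tail of 0 descent steps not counted)

4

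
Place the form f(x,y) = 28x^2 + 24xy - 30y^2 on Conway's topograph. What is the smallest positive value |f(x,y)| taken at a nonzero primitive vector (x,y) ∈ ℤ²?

river: ρ → (-30,36,22)
river: ρ → (22,52,-14)
river: ρ → (-14,60,6)
river: ρ → (6,60,-14)
river: ρ → (-14,52,22)
river: ρ → (22,36,-30)
river: ρ → (-30,24,28)
river: ρ → (28,32,-26)
river: ρ → (-26,20,34)
river: ρ → (34,48,-12)
river: ρ → (-12,48,34)
river: ρ → (34,20,-26)
river: ρ → (-26,32,28)
river: ρ → (28,24,-30)
closes: descent 0, river 14
min |a| on river = 6

6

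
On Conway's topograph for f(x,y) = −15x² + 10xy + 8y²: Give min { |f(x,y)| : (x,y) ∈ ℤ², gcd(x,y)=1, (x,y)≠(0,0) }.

river: ρ → (8,22,-3)
river: ρ → (-3,20,15)
river: ρ → (15,10,-8)
river: ρ → (-8,22,3)
river: ρ → (3,20,-15)
river: ρ → (-15,10,8)
closes: descent 0, river 6
min |a| on river = 3

3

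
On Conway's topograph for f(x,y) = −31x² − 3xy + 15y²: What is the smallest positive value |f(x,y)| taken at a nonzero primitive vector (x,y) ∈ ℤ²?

descent: ρ → (15,33,-13)  [lands on river]
river: ρ → (-13,19,29)
river: ρ → (29,39,-3)
river: ρ → (-3,39,29)
river: ρ → (29,19,-13)
river: ρ → (-13,33,15)
river: ρ → (15,27,-19)
river: ρ → (-19,11,23)
river: ρ → (23,35,-7)
river: ρ → (-7,35,23)
river: ρ → (23,11,-19)
river: ρ → (-19,27,15)
closes: descent 1, river 12
min |a| on river = 3

3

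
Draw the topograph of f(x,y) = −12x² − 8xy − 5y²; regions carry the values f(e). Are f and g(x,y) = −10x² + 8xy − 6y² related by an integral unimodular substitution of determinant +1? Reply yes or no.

D₁ = -176, D₂ = -176
f is negative-definite; reduce −f:
−f: flip: (12,8,5)→(5,-8,12)
−f: translate: b→2 (≡-8 mod 10), so (5,-8,12)→(5,2,9)
−f: reduced (well bottom): (5,2,9) with a≤c, −a<b≤a
flip sign back: reduced form of f is (-5,-2,-9)
g is negative-definite; reduce −g:
−g: flip: (10,-8,6)→(6,8,10)
−g: translate: b→-4 (≡8 mod 12), so (6,8,10)→(6,-4,8)
−g: reduced (well bottom): (6,-4,8) with a≤c, −a<b≤a
flip sign back: reduced form of g is (-6,4,-8)
reduced forms (-5, -2, -9) vs (-6, 4, -8) ⇒ inequivalent

no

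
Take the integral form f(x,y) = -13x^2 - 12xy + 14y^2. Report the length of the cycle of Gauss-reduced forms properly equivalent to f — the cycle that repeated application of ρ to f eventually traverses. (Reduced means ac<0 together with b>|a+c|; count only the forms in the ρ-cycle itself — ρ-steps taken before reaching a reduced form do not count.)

D = 872, ⌊√D⌋ = 29
descent: ρ → (14,12,-13)  [lands on river]
river: ρ → (-13,14,13)
river: ρ → (13,12,-14)
river: ρ → (-14,16,11)
river: ρ → (11,28,-2)
river: ρ → (-2,28,11)
river: ρ → (11,16,-14)
river: ρ → (-14,12,13)
river: ρ → (13,14,-13)
river: ρ → (-13,12,14)
river: ρ → (14,16,-11)
river: ρ → (-11,28,2)
river: ρ → (2,28,-11)
river: ρ → (-11,16,14)
ρ-cycle length = 14 (tail of 1 descent step not counted)

14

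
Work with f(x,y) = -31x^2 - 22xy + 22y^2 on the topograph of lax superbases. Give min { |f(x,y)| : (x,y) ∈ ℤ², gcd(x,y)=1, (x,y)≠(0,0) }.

descent: ρ → (22,22,-31)  [lands on river]
river: ρ → (-31,40,13)
river: ρ → (13,38,-34)
river: ρ → (-34,30,17)
river: ρ → (17,38,-26)
river: ρ → (-26,14,29)
river: ρ → (29,44,-11)
river: ρ → (-11,44,29)
river: ρ → (29,14,-26)
river: ρ → (-26,38,17)
river: ρ → (17,30,-34)
river: ρ → (-34,38,13)
river: ρ → (13,40,-31)
river: ρ → (-31,22,22)
closes: descent 1, river 14
min |a| on river = 11

11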